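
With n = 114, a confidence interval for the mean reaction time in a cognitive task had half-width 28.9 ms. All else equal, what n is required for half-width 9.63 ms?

n = 1027

Margin of error scales as 1/√n, so n₂ = n₁·(E₁/E₂)².
n₂ = 114 × (28.9/9.63)² = 114 × 9.006 = 1026.68
Round up: n₂ = 1027.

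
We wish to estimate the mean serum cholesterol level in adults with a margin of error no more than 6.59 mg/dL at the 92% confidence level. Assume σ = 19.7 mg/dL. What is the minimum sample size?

For a mean, the margin of error is E = z·σ/√n, so n = (zσ/E)².
At 92% confidence, z = 1.751.
n = (1.751 × 19.7 / 6.59)² = 27.40
Round up: n = 28.

28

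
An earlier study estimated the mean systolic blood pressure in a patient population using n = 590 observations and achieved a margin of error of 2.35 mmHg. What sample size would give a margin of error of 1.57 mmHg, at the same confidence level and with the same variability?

1322

Margin of error scales as 1/√n, so n₂ = n₁·(E₁/E₂)².
n₂ = 590 × (2.35/1.57)² = 590 × 2.24 = 1321.60
Round up: n₂ = 1322.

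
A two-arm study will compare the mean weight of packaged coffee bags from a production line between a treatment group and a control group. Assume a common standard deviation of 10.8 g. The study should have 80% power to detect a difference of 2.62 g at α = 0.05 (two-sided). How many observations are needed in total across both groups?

For two equal groups, n per group = 2·((z_{α/2} + z_β)·σ/δ)².
z_{α/2} = 1.960; z_β = 0.842 (power 80%).
n = 2 × (2.802 × 10.8 / 2.62)² = 2 × 133.41 = 266.82
Round up: n = 267 per group.
Total across both groups: 2 × 267 = 534.

534 total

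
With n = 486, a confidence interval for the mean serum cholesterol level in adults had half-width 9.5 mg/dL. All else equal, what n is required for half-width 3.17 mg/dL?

4365

Margin of error scales as 1/√n, so n₂ = n₁·(E₁/E₂)².
n₂ = 486 × (9.5/3.17)² = 486 × 8.981 = 4364.77
Round up: n₂ = 4365.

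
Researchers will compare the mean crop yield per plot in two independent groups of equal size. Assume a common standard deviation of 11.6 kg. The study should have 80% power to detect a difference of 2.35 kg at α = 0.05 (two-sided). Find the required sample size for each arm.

383 per group

For two equal groups, n per group = 2·((z_{α/2} + z_β)·σ/δ)².
z_{α/2} = 1.960; z_β = 0.842 (power 80%).
n = 2 × (2.802 × 11.6 / 2.35)² = 2 × 191.30 = 382.60
Round up: n = 383 per group.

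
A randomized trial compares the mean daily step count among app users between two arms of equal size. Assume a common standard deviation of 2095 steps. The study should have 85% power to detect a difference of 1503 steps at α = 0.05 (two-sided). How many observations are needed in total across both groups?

For two equal groups, n per group = 2·((z_{α/2} + z_β)·σ/δ)².
z_{α/2} = 1.960; z_β = 1.036 (power 85%).
n = 2 × (2.996 × 2095 / 1503)² = 2 × 17.44 = 34.88
Round up: n = 35 per group.
Total across both groups: 2 × 35 = 70.

70 total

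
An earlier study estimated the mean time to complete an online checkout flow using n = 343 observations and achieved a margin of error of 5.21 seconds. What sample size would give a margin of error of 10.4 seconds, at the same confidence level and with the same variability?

Margin of error scales as 1/√n, so n₂ = n₁·(E₁/E₂)².
n₂ = 343 × (5.21/10.4)² = 343 × 0.251 = 86.09
Round up: n₂ = 87.

n = 87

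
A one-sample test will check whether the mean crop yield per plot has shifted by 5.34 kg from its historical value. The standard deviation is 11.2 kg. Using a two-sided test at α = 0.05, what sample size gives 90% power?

47

For a one-sample z-test, n = ((z_{α/2} + z_β)·σ/δ)².
z_{α/2} = 1.960 (two-sided α = 0.05); z_β = 1.282 (power 90% → β = 0.1).
n = (3.242 × 11.2 / 5.34)² = 46.24
Round up: n = 47.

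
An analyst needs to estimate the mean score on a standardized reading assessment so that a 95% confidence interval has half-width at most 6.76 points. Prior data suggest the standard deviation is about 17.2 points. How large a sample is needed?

25

For a mean, the margin of error is E = z·σ/√n, so n = (zσ/E)².
At 95% confidence, z = 1.960.
n = (1.960 × 17.2 / 6.76)² = 24.87
Round up: n = 25.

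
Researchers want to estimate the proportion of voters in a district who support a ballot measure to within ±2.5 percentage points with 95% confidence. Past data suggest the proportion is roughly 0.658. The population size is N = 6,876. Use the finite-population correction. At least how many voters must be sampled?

For a proportion with margin E = 0.025 at 95% confidence, z = 1.960.
n = p̂(1−p̂)(z/E)² = 0.658 × 0.342 × (1.960/0.025)² = 1383.20 — call this n₀.
Finite-population correction with N = 6,876: n = n₀ / (1 + (n₀−1)/N) = 1383.20 / 1.201 = 1151.71
Round up: n = 1152.

1152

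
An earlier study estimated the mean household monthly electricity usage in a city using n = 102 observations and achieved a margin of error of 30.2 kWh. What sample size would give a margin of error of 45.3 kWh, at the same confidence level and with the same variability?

n = 46

Margin of error scales as 1/√n, so n₂ = n₁·(E₁/E₂)².
n₂ = 102 × (30.2/45.3)² = 102 × 0.4444 = 45.33
Round up: n₂ = 46.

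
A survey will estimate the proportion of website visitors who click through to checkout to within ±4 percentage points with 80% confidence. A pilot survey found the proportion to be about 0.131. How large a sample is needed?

117

For a proportion with margin E = 0.04 at 80% confidence, z = 1.282.
n = p̂(1−p̂)(z/E)² = 0.131 × 0.869 × (1.282/0.04)² = 116.94
Round up: n = 117.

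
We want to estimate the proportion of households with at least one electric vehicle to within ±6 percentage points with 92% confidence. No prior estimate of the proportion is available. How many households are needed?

For a proportion with margin E = 0.06 at 92% confidence, z = 1.751.
With no prior estimate, use p = 0.5, which maximizes p(1−p) at 0.25.
n = 0.25 × (z/E)² = 0.25 × (1.751/0.06)² = 212.92
Round up: n = 213.

213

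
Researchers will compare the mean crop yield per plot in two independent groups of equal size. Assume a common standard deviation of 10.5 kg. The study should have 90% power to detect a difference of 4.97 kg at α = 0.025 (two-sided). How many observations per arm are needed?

111 per group

For two equal groups, n per group = 2·((z_{α/2} + z_β)·σ/δ)².
z_{α/2} = 2.241; z_β = 1.282 (power 90%).
n = 2 × (3.523 × 10.5 / 4.97)² = 2 × 55.40 = 110.80
Round up: n = 111 per group.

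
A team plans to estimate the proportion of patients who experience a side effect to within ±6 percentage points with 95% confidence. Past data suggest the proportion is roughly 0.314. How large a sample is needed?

230

For a proportion with margin E = 0.06 at 95% confidence, z = 1.960.
n = p̂(1−p̂)(z/E)² = 0.314 × 0.686 × (1.960/0.06)² = 229.86
Round up: n = 230.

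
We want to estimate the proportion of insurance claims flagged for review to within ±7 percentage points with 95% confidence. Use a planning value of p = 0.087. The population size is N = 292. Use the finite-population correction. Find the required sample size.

52

For a proportion with margin E = 0.07 at 95% confidence, z = 1.960.
n = p̂(1−p̂)(z/E)² = 0.087 × 0.913 × (1.960/0.07)² = 62.27 — call this n₀.
Finite-population correction with N = 292: n = n₀ / (1 + (n₀−1)/N) = 62.27 / 1.21 = 51.46
Round up: n = 52.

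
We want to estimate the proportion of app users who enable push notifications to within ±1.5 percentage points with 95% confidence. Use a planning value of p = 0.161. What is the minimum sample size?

2307

For a proportion with margin E = 0.015 at 95% confidence, z = 1.960.
n = p̂(1−p̂)(z/E)² = 0.161 × 0.839 × (1.960/0.015)² = 2306.31
Round up: n = 2307.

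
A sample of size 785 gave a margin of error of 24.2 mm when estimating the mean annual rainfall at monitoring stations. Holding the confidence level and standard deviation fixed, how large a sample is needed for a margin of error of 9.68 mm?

Margin of error scales as 1/√n, so n₂ = n₁·(E₁/E₂)².
n₂ = 785 × (24.2/9.68)² = 785 × 6.25 = 4906.25
Round up: n₂ = 4907.

n = 4907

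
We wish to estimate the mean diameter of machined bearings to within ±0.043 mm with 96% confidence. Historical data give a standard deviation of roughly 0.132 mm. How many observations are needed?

40

For a mean, the margin of error is E = z·σ/√n, so n = (zσ/E)².
At 96% confidence, z = 2.054.
n = (2.054 × 0.132 / 0.043)² = 39.76
Round up: n = 40.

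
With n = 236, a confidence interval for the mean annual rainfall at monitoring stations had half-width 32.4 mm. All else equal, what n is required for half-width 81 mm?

Margin of error scales as 1/√n, so n₂ = n₁·(E₁/E₂)².
n₂ = 236 × (32.4/81)² = 236 × 0.16 = 37.76
Round up: n₂ = 38.

n = 38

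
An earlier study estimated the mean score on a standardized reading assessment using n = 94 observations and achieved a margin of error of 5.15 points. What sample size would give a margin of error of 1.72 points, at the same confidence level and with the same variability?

843

Margin of error scales as 1/√n, so n₂ = n₁·(E₁/E₂)².
n₂ = 94 × (5.15/1.72)² = 94 × 8.965 = 842.71
Round up: n₂ = 843.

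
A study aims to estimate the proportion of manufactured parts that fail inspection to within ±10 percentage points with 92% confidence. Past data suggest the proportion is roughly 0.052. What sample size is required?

16

For a proportion with margin E = 0.1 at 92% confidence, z = 1.751.
n = p̂(1−p̂)(z/E)² = 0.052 × 0.948 × (1.751/0.1)² = 15.11
Round up: n = 16.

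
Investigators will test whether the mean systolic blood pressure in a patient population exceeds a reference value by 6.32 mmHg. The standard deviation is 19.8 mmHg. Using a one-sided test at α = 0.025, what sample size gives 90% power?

104

For a one-sample z-test, n = ((z_α + z_β)·σ/δ)².
z_α = 1.960 (one-sided α = 0.025); z_β = 1.282 (power 90% → β = 0.1).
n = (3.242 × 19.8 / 6.32)² = 103.16
Round up: n = 104.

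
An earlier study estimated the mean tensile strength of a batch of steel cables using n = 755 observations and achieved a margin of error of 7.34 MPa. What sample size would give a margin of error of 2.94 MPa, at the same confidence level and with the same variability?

4706

Margin of error scales as 1/√n, so n₂ = n₁·(E₁/E₂)².
n₂ = 755 × (7.34/2.94)² = 755 × 6.233 = 4705.91
Round up: n₂ = 4706.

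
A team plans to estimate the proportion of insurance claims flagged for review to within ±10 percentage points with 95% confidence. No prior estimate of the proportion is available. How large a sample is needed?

97

For a proportion with margin E = 0.1 at 95% confidence, z = 1.960.
With no prior estimate, use p = 0.5, which maximizes p(1−p) at 0.25.
n = 0.25 × (z/E)² = 0.25 × (1.960/0.1)² = 96.04
Round up: n = 97.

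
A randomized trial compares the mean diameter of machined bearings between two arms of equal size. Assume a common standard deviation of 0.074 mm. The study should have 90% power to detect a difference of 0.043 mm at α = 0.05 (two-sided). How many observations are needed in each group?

For two equal groups, n per group = 2·((z_{α/2} + z_β)·σ/δ)².
z_{α/2} = 1.960; z_β = 1.282 (power 90%).
n = 2 × (3.242 × 0.074 / 0.043)² = 2 × 31.13 = 62.26
Round up: n = 63 per group.

63 per group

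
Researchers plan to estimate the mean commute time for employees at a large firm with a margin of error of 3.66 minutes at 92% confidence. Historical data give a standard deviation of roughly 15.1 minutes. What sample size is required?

53

For a mean, the margin of error is E = z·σ/√n, so n = (zσ/E)².
At 92% confidence, z = 1.751.
n = (1.751 × 15.1 / 3.66)² = 52.19
Round up: n = 53.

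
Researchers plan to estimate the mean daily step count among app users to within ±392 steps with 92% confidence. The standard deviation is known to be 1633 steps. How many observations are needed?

n = 54

For a mean, the margin of error is E = z·σ/√n, so n = (zσ/E)².
At 92% confidence, z = 1.751.
n = (1.751 × 1633 / 392)² = 53.21
Round up: n = 54.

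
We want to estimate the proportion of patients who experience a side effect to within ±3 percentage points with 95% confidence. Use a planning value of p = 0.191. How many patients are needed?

For a proportion with margin E = 0.03 at 95% confidence, z = 1.960.
n = p̂(1−p̂)(z/E)² = 0.191 × 0.809 × (1.960/0.03)² = 659.56
Round up: n = 660.

n = 660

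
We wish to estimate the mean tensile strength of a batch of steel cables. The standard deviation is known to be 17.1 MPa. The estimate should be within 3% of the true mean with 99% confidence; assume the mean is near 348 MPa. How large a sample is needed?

For a mean, the margin of error is E = z·σ/√n, so n = (zσ/E)².
At 99% confidence, z = 2.576.
E = 3% of 348 = 10.44 MPa.
n = (2.576 × 17.1 / 10.44)² = 17.80
Round up: n = 18.

18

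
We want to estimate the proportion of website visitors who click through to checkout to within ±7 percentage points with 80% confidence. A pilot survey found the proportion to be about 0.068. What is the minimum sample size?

For a proportion with margin E = 0.07 at 80% confidence, z = 1.282.
n = p̂(1−p̂)(z/E)² = 0.068 × 0.932 × (1.282/0.07)² = 21.26
Round up: n = 22.

n = 22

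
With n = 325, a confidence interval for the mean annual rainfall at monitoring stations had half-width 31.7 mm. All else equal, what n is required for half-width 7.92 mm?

5207

Margin of error scales as 1/√n, so n₂ = n₁·(E₁/E₂)².
n₂ = 325 × (31.7/7.92)² = 325 × 16.02 = 5206.50
Round up: n₂ = 5207.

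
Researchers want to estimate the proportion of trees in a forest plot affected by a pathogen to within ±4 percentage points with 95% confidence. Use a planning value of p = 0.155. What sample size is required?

315

For a proportion with margin E = 0.04 at 95% confidence, z = 1.960.
n = p̂(1−p̂)(z/E)² = 0.155 × 0.845 × (1.960/0.04)² = 314.47
Round up: n = 315.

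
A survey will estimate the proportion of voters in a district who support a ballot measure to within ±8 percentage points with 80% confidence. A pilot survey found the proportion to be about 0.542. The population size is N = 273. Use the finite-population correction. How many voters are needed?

For a proportion with margin E = 0.08 at 80% confidence, z = 1.282.
n = p̂(1−p̂)(z/E)² = 0.542 × 0.458 × (1.282/0.08)² = 63.75 — call this n₀.
Finite-population correction with N = 273: n = n₀ / (1 + (n₀−1)/N) = 63.75 / 1.23 = 51.83
Round up: n = 52.

52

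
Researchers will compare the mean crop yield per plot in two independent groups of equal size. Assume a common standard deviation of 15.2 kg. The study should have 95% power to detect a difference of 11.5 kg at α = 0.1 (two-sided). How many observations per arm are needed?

38 per group

For two equal groups, n per group = 2·((z_{α/2} + z_β)·σ/δ)².
z_{α/2} = 1.645; z_β = 1.645 (power 95%).
n = 2 × (3.290 × 15.2 / 11.5)² = 2 × 18.91 = 37.82
Round up: n = 38 per group.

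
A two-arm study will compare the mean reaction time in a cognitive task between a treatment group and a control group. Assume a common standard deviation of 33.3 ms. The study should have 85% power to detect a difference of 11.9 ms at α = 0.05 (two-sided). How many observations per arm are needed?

For two equal groups, n per group = 2·((z_{α/2} + z_β)·σ/δ)².
z_{α/2} = 1.960; z_β = 1.036 (power 85%).
n = 2 × (2.996 × 33.3 / 11.9)² = 2 × 70.29 = 140.58
Round up: n = 141 per group.

141 per group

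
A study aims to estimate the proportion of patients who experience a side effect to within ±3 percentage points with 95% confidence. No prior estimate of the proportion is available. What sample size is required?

1068

For a proportion with margin E = 0.03 at 95% confidence, z = 1.960.
With no prior estimate, use p = 0.5, which maximizes p(1−p) at 0.25.
n = 0.25 × (z/E)² = 0.25 × (1.960/0.03)² = 1067.11
Round up: n = 1068.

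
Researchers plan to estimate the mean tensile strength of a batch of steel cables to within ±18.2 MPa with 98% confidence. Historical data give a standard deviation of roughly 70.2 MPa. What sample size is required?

For a mean, the margin of error is E = z·σ/√n, so n = (zσ/E)².
At 98% confidence, z = 2.326.
n = (2.326 × 70.2 / 18.2)² = 80.49
Round up: n = 81.

n = 81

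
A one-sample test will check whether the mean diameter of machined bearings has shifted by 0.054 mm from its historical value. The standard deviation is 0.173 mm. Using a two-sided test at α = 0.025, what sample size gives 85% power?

n = 111

For a one-sample z-test, n = ((z_{α/2} + z_β)·σ/δ)².
z_{α/2} = 2.241 (two-sided α = 0.025); z_β = 1.036 (power 85% → β = 0.15).
n = (3.277 × 0.173 / 0.054)² = 110.22
Round up: n = 111.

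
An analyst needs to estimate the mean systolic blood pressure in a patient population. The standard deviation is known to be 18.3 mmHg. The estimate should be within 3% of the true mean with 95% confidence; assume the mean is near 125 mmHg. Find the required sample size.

For a mean, the margin of error is E = z·σ/√n, so n = (zσ/E)².
At 95% confidence, z = 1.960.
E = 3% of 125 = 3.75 mmHg.
n = (1.960 × 18.3 / 3.75)² = 91.49
Round up: n = 92.

n = 92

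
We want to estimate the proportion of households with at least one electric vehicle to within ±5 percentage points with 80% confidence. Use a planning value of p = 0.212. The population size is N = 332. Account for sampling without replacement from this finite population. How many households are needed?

83

For a proportion with margin E = 0.05 at 80% confidence, z = 1.282.
n = p̂(1−p̂)(z/E)² = 0.212 × 0.788 × (1.282/0.05)² = 109.82 — call this n₀.
Finite-population correction with N = 332: n = n₀ / (1 + (n₀−1)/N) = 109.82 / 1.328 = 82.70
Round up: n = 83.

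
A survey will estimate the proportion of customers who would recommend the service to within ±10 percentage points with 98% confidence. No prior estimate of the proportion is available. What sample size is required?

n = 136

For a proportion with margin E = 0.1 at 98% confidence, z = 2.326.
With no prior estimate, use p = 0.5, which maximizes p(1−p) at 0.25.
n = 0.25 × (z/E)² = 0.25 × (2.326/0.1)² = 135.26
Round up: n = 136.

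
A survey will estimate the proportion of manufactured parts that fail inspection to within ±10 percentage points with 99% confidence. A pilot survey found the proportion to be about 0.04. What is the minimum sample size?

26

For a proportion with margin E = 0.1 at 99% confidence, z = 2.576.
n = p̂(1−p̂)(z/E)² = 0.04 × 0.96 × (2.576/0.1)² = 25.48
Round up: n = 26.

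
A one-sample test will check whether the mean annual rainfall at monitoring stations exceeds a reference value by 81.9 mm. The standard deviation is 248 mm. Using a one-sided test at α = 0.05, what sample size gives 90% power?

n = 79

For a one-sample z-test, n = ((z_α + z_β)·σ/δ)².
z_α = 1.645 (one-sided α = 0.05); z_β = 1.282 (power 90% → β = 0.1).
n = (2.927 × 248 / 81.9)² = 78.56
Round up: n = 79.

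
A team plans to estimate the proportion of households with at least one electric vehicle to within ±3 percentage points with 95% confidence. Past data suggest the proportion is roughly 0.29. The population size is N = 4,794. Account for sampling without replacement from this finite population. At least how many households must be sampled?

For a proportion with margin E = 0.03 at 95% confidence, z = 1.960.
n = p̂(1−p̂)(z/E)² = 0.29 × 0.71 × (1.960/0.03)² = 878.87 — call this n₀.
Finite-population correction with N = 4,794: n = n₀ / (1 + (n₀−1)/N) = 878.87 / 1.183 = 742.92
Round up: n = 743.

n = 743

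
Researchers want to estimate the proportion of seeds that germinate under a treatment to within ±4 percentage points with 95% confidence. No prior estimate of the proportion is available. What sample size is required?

601

For a proportion with margin E = 0.04 at 95% confidence, z = 1.960.
With no prior estimate, use p = 0.5, which maximizes p(1−p) at 0.25.
n = 0.25 × (z/E)² = 0.25 × (1.960/0.04)² = 600.25
Round up: n = 601.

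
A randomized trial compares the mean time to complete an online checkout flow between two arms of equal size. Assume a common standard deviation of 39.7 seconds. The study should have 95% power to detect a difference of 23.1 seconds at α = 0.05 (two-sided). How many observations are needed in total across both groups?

For two equal groups, n per group = 2·((z_{α/2} + z_β)·σ/δ)².
z_{α/2} = 1.960; z_β = 1.645 (power 95%).
n = 2 × (3.605 × 39.7 / 23.1)² = 2 × 38.39 = 76.78
Round up: n = 77 per group.
Total across both groups: 2 × 77 = 154.

154 total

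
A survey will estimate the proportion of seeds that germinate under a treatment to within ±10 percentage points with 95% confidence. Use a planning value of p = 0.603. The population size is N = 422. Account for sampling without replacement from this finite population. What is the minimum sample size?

76

For a proportion with margin E = 0.1 at 95% confidence, z = 1.960.
n = p̂(1−p̂)(z/E)² = 0.603 × 0.397 × (1.960/0.1)² = 91.96 — call this n₀.
Finite-population correction with N = 422: n = n₀ / (1 + (n₀−1)/N) = 91.96 / 1.216 = 75.62
Round up: n = 76.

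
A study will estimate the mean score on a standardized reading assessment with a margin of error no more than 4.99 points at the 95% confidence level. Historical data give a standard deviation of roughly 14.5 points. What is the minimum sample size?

33

For a mean, the margin of error is E = z·σ/√n, so n = (zσ/E)².
At 95% confidence, z = 1.960.
n = (1.960 × 14.5 / 4.99)² = 32.44
Round up: n = 33.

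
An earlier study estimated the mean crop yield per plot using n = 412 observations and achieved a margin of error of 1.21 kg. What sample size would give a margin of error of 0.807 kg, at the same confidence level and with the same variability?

Margin of error scales as 1/√n, so n₂ = n₁·(E₁/E₂)².
n₂ = 412 × (1.21/0.807)² = 412 × 2.248 = 926.18
Round up: n₂ = 927.

927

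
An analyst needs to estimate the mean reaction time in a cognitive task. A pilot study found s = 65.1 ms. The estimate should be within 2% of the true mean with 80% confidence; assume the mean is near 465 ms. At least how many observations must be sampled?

For a mean, the margin of error is E = z·σ/√n, so n = (zσ/E)².
At 80% confidence, z = 1.282.
E = 2% of 465 = 9.3 ms.
n = (1.282 × 65.1 / 9.3)² = 80.53
Round up: n = 81.

81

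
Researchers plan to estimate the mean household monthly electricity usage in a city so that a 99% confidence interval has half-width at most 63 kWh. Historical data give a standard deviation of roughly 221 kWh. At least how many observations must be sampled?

82

For a mean, the margin of error is E = z·σ/√n, so n = (zσ/E)².
At 99% confidence, z = 2.576.
n = (2.576 × 221 / 63)² = 81.66
Round up: n = 82.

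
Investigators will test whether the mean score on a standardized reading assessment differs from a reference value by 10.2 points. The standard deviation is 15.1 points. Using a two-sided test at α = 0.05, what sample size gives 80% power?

For a one-sample z-test, n = ((z_{α/2} + z_β)·σ/δ)².
z_{α/2} = 1.960 (two-sided α = 0.05); z_β = 0.842 (power 80% → β = 0.2).
n = (2.802 × 15.1 / 10.2)² = 17.21
Round up: n = 18.

n = 18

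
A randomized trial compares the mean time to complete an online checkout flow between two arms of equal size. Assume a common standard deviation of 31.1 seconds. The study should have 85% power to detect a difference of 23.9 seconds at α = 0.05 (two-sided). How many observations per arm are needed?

31 per group

For two equal groups, n per group = 2·((z_{α/2} + z_β)·σ/δ)².
z_{α/2} = 1.960; z_β = 1.036 (power 85%).
n = 2 × (2.996 × 31.1 / 23.9)² = 2 × 15.20 = 30.40
Round up: n = 31 per group.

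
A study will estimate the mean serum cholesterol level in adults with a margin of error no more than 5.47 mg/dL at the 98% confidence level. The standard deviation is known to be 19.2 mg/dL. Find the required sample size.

For a mean, the margin of error is E = z·σ/√n, so n = (zσ/E)².
At 98% confidence, z = 2.326.
n = (2.326 × 19.2 / 5.47)² = 66.66
Round up: n = 67.

n = 67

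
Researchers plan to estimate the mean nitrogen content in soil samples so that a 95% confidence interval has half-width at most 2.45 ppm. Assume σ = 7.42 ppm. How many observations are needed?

For a mean, the margin of error is E = z·σ/√n, so n = (zσ/E)².
At 95% confidence, z = 1.960.
n = (1.960 × 7.42 / 2.45)² = 35.24
Round up: n = 36.

n = 36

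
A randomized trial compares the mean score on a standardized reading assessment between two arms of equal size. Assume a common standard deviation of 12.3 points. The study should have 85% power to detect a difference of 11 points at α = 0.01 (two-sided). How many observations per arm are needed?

33 per group

For two equal groups, n per group = 2·((z_{α/2} + z_β)·σ/δ)².
z_{α/2} = 2.576; z_β = 1.036 (power 85%).
n = 2 × (3.612 × 12.3 / 11)² = 2 × 16.31 = 32.62
Round up: n = 33 per group.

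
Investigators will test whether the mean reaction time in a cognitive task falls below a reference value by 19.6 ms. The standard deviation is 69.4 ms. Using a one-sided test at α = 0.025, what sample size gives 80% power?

99

For a one-sample z-test, n = ((z_α + z_β)·σ/δ)².
z_α = 1.960 (one-sided α = 0.025); z_β = 0.842 (power 80% → β = 0.2).
n = (2.802 × 69.4 / 19.6)² = 98.43
Round up: n = 99.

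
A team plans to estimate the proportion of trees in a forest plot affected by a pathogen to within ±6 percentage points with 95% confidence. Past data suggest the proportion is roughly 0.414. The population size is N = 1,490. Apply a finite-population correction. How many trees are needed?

n = 221

For a proportion with margin E = 0.06 at 95% confidence, z = 1.960.
n = p̂(1−p̂)(z/E)² = 0.414 × 0.586 × (1.960/0.06)² = 258.89 — call this n₀.
Finite-population correction with N = 1,490: n = n₀ / (1 + (n₀−1)/N) = 258.89 / 1.173 = 220.71
Round up: n = 221.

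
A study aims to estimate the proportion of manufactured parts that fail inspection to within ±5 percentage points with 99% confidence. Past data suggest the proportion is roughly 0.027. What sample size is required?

n = 70

For a proportion with margin E = 0.05 at 99% confidence, z = 2.576.
n = p̂(1−p̂)(z/E)² = 0.027 × 0.973 × (2.576/0.05)² = 69.73
Round up: n = 70.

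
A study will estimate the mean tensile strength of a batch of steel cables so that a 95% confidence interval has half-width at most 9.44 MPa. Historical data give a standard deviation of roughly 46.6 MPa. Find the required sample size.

For a mean, the margin of error is E = z·σ/√n, so n = (zσ/E)².
At 95% confidence, z = 1.960.
n = (1.960 × 46.6 / 9.44)² = 93.61
Round up: n = 94.

94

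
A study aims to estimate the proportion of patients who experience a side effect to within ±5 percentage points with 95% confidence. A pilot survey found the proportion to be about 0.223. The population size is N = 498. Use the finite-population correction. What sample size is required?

n = 174

For a proportion with margin E = 0.05 at 95% confidence, z = 1.960.
n = p̂(1−p̂)(z/E)² = 0.223 × 0.777 × (1.960/0.05)² = 266.26 — call this n₀.
Finite-population correction with N = 498: n = n₀ / (1 + (n₀−1)/N) = 266.26 / 1.533 = 173.69
Round up: n = 174.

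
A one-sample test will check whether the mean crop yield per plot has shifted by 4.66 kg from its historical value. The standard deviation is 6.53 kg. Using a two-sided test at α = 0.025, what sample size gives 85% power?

22

For a one-sample z-test, n = ((z_{α/2} + z_β)·σ/δ)².
z_{α/2} = 2.241 (two-sided α = 0.025); z_β = 1.036 (power 85% → β = 0.15).
n = (3.277 × 6.53 / 4.66)² = 21.09
Round up: n = 22.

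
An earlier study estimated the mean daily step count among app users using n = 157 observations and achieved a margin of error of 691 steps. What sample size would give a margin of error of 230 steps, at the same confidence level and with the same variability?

Margin of error scales as 1/√n, so n₂ = n₁·(E₁/E₂)².
n₂ = 157 × (691/230)² = 157 × 9.026 = 1417.08
Round up: n₂ = 1418.

n = 1418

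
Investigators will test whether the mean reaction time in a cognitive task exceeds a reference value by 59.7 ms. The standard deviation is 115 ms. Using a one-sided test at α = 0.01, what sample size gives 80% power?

38

For a one-sample z-test, n = ((z_α + z_β)·σ/δ)².
z_α = 2.326 (one-sided α = 0.01); z_β = 0.842 (power 80% → β = 0.2).
n = (3.168 × 115 / 59.7)² = 37.24
Round up: n = 38.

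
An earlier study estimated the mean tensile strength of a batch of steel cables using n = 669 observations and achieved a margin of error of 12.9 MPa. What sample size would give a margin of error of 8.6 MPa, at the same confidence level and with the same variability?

Margin of error scales as 1/√n, so n₂ = n₁·(E₁/E₂)².
n₂ = 669 × (12.9/8.6)² = 669 × 2.25 = 1505.25
Round up: n₂ = 1506.

1506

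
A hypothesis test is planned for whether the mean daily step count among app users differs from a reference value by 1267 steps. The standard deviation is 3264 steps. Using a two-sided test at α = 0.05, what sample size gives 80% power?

53

For a one-sample z-test, n = ((z_{α/2} + z_β)·σ/δ)².
z_{α/2} = 1.960 (two-sided α = 0.05); z_β = 0.842 (power 80% → β = 0.2).
n = (2.802 × 3264 / 1267)² = 52.11
Round up: n = 53.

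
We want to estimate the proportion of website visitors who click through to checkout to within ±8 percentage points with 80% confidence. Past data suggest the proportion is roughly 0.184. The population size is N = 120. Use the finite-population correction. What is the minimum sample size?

30

For a proportion with margin E = 0.08 at 80% confidence, z = 1.282.
n = p̂(1−p̂)(z/E)² = 0.184 × 0.816 × (1.282/0.08)² = 38.56 — call this n₀.
Finite-population correction with N = 120: n = n₀ / (1 + (n₀−1)/N) = 38.56 / 1.313 = 29.37
Round up: n = 30.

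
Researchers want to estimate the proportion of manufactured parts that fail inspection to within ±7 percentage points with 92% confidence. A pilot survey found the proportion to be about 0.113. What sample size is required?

For a proportion with margin E = 0.07 at 92% confidence, z = 1.751.
n = p̂(1−p̂)(z/E)² = 0.113 × 0.887 × (1.751/0.07)² = 62.72
Round up: n = 63.

63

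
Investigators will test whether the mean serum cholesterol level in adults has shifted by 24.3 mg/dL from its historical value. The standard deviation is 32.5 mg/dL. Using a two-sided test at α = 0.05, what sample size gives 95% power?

24

For a one-sample z-test, n = ((z_{α/2} + z_β)·σ/δ)².
z_{α/2} = 1.960 (two-sided α = 0.05); z_β = 1.645 (power 95% → β = 0.05).
n = (3.605 × 32.5 / 24.3)² = 23.25
Round up: n = 24.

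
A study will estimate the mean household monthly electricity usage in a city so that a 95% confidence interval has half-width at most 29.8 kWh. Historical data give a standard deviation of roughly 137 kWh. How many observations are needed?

For a mean, the margin of error is E = z·σ/√n, so n = (zσ/E)².
At 95% confidence, z = 1.960.
n = (1.960 × 137 / 29.8)² = 81.19
Round up: n = 82.

82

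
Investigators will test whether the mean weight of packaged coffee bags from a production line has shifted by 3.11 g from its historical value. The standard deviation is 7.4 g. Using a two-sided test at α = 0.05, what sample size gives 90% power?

60

For a one-sample z-test, n = ((z_{α/2} + z_β)·σ/δ)².
z_{α/2} = 1.960 (two-sided α = 0.05); z_β = 1.282 (power 90% → β = 0.1).
n = (3.242 × 7.4 / 3.11)² = 59.51
Round up: n = 60.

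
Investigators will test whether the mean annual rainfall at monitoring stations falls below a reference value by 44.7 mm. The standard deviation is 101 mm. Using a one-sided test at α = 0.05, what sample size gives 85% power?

n = 37

For a one-sample z-test, n = ((z_α + z_β)·σ/δ)².
z_α = 1.645 (one-sided α = 0.05); z_β = 1.036 (power 85% → β = 0.15).
n = (2.681 × 101 / 44.7)² = 36.70
Round up: n = 37.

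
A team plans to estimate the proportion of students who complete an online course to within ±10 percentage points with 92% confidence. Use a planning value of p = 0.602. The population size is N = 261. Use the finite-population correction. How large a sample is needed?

58

For a proportion with margin E = 0.1 at 92% confidence, z = 1.751.
n = p̂(1−p̂)(z/E)² = 0.602 × 0.398 × (1.751/0.1)² = 73.46 — call this n₀.
Finite-population correction with N = 261: n = n₀ / (1 + (n₀−1)/N) = 73.46 / 1.278 = 57.48
Round up: n = 58.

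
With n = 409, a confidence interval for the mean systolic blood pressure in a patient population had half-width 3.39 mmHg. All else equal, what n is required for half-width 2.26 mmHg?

Margin of error scales as 1/√n, so n₂ = n₁·(E₁/E₂)².
n₂ = 409 × (3.39/2.26)² = 409 × 2.25 = 920.25
Round up: n₂ = 921.

921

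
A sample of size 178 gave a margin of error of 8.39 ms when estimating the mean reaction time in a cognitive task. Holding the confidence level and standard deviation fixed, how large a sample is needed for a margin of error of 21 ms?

29

Margin of error scales as 1/√n, so n₂ = n₁·(E₁/E₂)².
n₂ = 178 × (8.39/21)² = 178 × 0.1596 = 28.41
Round up: n₂ = 29.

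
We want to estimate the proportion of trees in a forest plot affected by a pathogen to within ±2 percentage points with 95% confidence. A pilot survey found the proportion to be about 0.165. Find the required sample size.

1324

For a proportion with margin E = 0.02 at 95% confidence, z = 1.960.
n = p̂(1−p̂)(z/E)² = 0.165 × 0.835 × (1.960/0.02)² = 1323.19
Round up: n = 1324.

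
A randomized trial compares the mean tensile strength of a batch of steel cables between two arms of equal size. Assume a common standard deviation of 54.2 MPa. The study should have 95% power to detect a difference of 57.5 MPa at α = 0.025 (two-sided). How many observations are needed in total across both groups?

For two equal groups, n per group = 2·((z_{α/2} + z_β)·σ/δ)².
z_{α/2} = 2.241; z_β = 1.645 (power 95%).
n = 2 × (3.886 × 54.2 / 57.5)² = 2 × 13.42 = 26.84
Round up: n = 27 per group.
Total across both groups: 2 × 27 = 54.

54 total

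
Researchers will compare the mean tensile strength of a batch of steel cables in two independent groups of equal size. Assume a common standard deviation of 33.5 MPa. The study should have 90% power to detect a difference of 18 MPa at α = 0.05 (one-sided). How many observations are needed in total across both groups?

For two equal groups, n per group = 2·((z_α + z_β)·σ/δ)².
z_α = 1.645; z_β = 1.282 (power 90%).
n = 2 × (2.927 × 33.5 / 18)² = 2 × 29.67 = 59.34
Round up: n = 60 per group.
Total across both groups: 2 × 60 = 120.

120 total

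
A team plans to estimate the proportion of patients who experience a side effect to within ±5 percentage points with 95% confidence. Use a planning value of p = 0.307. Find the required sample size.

327

For a proportion with margin E = 0.05 at 95% confidence, z = 1.960.
n = p̂(1−p̂)(z/E)² = 0.307 × 0.693 × (1.960/0.05)² = 326.92
Round up: n = 327.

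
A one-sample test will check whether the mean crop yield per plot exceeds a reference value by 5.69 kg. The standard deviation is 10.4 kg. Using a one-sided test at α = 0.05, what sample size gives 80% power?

n = 21

For a one-sample z-test, n = ((z_α + z_β)·σ/δ)².
z_α = 1.645 (one-sided α = 0.05); z_β = 0.842 (power 80% → β = 0.2).
n = (2.487 × 10.4 / 5.69)² = 20.66
Round up: n = 21.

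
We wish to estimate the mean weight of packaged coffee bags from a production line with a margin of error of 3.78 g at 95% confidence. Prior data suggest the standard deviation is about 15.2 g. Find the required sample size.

For a mean, the margin of error is E = z·σ/√n, so n = (zσ/E)².
At 95% confidence, z = 1.960.
n = (1.960 × 15.2 / 3.78)² = 62.12
Round up: n = 63.

n = 63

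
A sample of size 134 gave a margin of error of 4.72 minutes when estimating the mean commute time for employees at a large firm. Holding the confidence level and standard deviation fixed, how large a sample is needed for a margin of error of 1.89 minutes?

836

Margin of error scales as 1/√n, so n₂ = n₁·(E₁/E₂)².
n₂ = 134 × (4.72/1.89)² = 134 × 6.237 = 835.76
Round up: n₂ = 836.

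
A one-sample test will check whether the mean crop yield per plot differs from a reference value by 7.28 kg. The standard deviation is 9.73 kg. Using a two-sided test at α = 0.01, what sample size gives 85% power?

For a one-sample z-test, n = ((z_{α/2} + z_β)·σ/δ)².
z_{α/2} = 2.576 (two-sided α = 0.01); z_β = 1.036 (power 85% → β = 0.15).
n = (3.612 × 9.73 / 7.28)² = 23.31
Round up: n = 24.

24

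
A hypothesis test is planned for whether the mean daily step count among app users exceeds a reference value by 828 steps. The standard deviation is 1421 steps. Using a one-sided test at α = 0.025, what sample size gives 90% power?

For a one-sample z-test, n = ((z_α + z_β)·σ/δ)².
z_α = 1.960 (one-sided α = 0.025); z_β = 1.282 (power 90% → β = 0.1).
n = (3.242 × 1421 / 828)² = 30.96
Round up: n = 31.

31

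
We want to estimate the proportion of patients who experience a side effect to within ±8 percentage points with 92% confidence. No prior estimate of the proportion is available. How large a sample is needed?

For a proportion with margin E = 0.08 at 92% confidence, z = 1.751.
With no prior estimate, use p = 0.5, which maximizes p(1−p) at 0.25.
n = 0.25 × (z/E)² = 0.25 × (1.751/0.08)² = 119.77
Round up: n = 120.

n = 120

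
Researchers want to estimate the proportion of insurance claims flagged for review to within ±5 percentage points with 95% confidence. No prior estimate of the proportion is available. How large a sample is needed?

For a proportion with margin E = 0.05 at 95% confidence, z = 1.960.
With no prior estimate, use p = 0.5, which maximizes p(1−p) at 0.25.
n = 0.25 × (z/E)² = 0.25 × (1.960/0.05)² = 384.16
Round up: n = 385.

385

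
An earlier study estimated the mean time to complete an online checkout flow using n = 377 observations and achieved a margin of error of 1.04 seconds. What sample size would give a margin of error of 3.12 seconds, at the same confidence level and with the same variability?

42

Margin of error scales as 1/√n, so n₂ = n₁·(E₁/E₂)².
n₂ = 377 × (1.04/3.12)² = 377 × 0.1111 = 41.88
Round up: n₂ = 42.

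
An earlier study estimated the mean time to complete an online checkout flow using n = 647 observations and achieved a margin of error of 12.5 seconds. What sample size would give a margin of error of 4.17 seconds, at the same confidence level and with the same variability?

Margin of error scales as 1/√n, so n₂ = n₁·(E₁/E₂)².
n₂ = 647 × (12.5/4.17)² = 647 × 8.986 = 5813.94
Round up: n₂ = 5814.

n = 5814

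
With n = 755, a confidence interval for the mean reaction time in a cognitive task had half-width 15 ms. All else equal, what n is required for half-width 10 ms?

Margin of error scales as 1/√n, so n₂ = n₁·(E₁/E₂)².
n₂ = 755 × (15/10)² = 755 × 2.25 = 1698.75
Round up: n₂ = 1699.

1699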